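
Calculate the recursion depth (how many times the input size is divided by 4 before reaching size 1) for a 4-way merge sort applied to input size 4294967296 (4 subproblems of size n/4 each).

For divide and conquer with division factor 4:

Problem sizes at each level:
Level 0: 4294967296
Level 1: 1073741824
Level 2: 268435456
Level 3: 67108864
Level 4: 16777216
Level 5: 4194304
Level 6: 1048576
Level 7: 262144
Level 8: 65536
Level 9: 16384
Level 10: 4096
Level 11: 1024
Level 12: 256
Level 13: 64
Level 14: 16
Level 15: 4
Level 16: 1

The root is level 0 and the size-1 base case is level 16 (the tree spans levels 0 through 16, i.e. 17 levels counting the root), so the depth is the number of divisions: log_4(4294967296) = 16

The recursion tree depth is log_4(4294967296) = 16. At each level, the problem size is divided by 4, so it takes 16 divisions to reduce to a base case of size 1. The algorithm makes 4 recursive calls at each level.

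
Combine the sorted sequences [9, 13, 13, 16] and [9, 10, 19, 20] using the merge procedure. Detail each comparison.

Merging process:

Compare 9 vs 9: take 9 from left. Merged: [9]
Compare 13 vs 9: take 9 from right. Merged: [9, 9]
Compare 13 vs 10: take 10 from right. Merged: [9, 9, 10]
Compare 13 vs 19: take 13 from left. Merged: [9, 9, 10, 13]
Compare 13 vs 19: take 13 from left. Merged: [9, 9, 10, 13, 13]
Compare 16 vs 19: take 16 from left. Merged: [9, 9, 10, 13, 13, 16]
Append remaining from right: [19, 20]. Merged: [9, 9, 10, 13, 13, 16, 19, 20]

Final merged array: [9, 9, 10, 13, 13, 16, 19, 20]
Total comparisons: 6

The merged array is [9, 9, 10, 13, 13, 16, 19, 20], requiring 6 comparisons. The merge step runs in O(n) time where n is the total number of elements.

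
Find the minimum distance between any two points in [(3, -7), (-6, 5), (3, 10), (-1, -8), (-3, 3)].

Computing all pairwise distances among 5 points:

d((3, -7), (-6, 5)) = 15.0
d((3, -7), (3, 10)) = 17.0
d((3, -7), (-1, -8)) = 4.1231
d((3, -7), (-3, 3)) = 11.6619
d((-6, 5), (3, 10)) = 10.2956
d((-6, 5), (-1, -8)) = 13.9284
d((-6, 5), (-3, 3)) = 3.6056 <-- minimum
d((3, 10), (-1, -8)) = 18.4391
d((3, 10), (-3, 3)) = 9.2195
d((-1, -8), (-3, 3)) = 11.1803

Closest pair: (-6, 5) and (-3, 3) with distance 3.6056

The closest pair is (-6, 5) and (-3, 3) with Euclidean distance 3.6056. For 5 points, brute-force pairwise comparison is shown above. For large n, the divide-and-conquer algorithm (sort by x, recurse on halves, check the dividing strip) achieves O(n log n).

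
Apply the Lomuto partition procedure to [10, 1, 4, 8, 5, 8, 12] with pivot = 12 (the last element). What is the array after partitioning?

Lomuto partition with pivot = 12:

Initial array: [10, 1, 4, 8, 5, 8, 12]

arr[0]=10 <= 12: swap with position 0, array becomes [10, 1, 4, 8, 5, 8, 12]
arr[1]=1 <= 12: swap with position 1, array becomes [10, 1, 4, 8, 5, 8, 12]
arr[2]=4 <= 12: swap with position 2, array becomes [10, 1, 4, 8, 5, 8, 12]
arr[3]=8 <= 12: swap with position 3, array becomes [10, 1, 4, 8, 5, 8, 12]
arr[4]=5 <= 12: swap with position 4, array becomes [10, 1, 4, 8, 5, 8, 12]
arr[5]=8 <= 12: swap with position 5, array becomes [10, 1, 4, 8, 5, 8, 12]

Place pivot at position 6: [10, 1, 4, 8, 5, 8, 12]
Pivot position: 6

After partitioning with pivot 12, the array becomes [10, 1, 4, 8, 5, 8, 12]. The pivot is placed at index 6. All elements to the left of the pivot are <= 12, and all elements to the right are > 12.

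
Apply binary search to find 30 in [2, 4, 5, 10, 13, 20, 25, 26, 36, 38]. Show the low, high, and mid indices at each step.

Binary search for 30 in [2, 4, 5, 10, 13, 20, 25, 26, 36, 38]:

lo=0, hi=9, mid=4, arr[mid]=13 -> 13 < 30, search right half
lo=5, hi=9, mid=7, arr[mid]=26 -> 26 < 30, search right half
lo=8, hi=9, mid=8, arr[mid]=36 -> 36 > 30, search left half
lo=8 > hi=7, target 30 not found

Binary search determines that 30 is not in the array after 3 comparisons. The search space was exhausted without finding the target.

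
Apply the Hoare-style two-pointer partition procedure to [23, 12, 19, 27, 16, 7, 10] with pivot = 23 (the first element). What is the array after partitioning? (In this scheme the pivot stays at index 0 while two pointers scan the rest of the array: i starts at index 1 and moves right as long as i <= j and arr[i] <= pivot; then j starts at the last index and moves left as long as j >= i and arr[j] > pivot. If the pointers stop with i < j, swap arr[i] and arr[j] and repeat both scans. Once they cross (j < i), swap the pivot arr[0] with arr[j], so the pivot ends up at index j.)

Hoare-style two-pointer partition with pivot = 23:

Initial array: [23, 12, 19, 27, 16, 7, 10]

Pointers start at i = 1, j = 6.
i stops at index 3 (arr[3]=27 > 23), j stops at index 6 (arr[6]=10 <= 23): swap arr[3] and arr[6], array becomes [23, 12, 19, 10, 16, 7, 27]
i ends at 6, j ends at 5: the pointers have crossed (j < i), so scanning stops.

Swap pivot arr[0] with arr[5] to place pivot at position 5: [7, 12, 19, 10, 16, 23, 27]
Pivot position: 5

After partitioning with pivot 23, the array becomes [7, 12, 19, 10, 16, 23, 27]. The pivot is placed at index 5. All elements to the left of the pivot are <= 23, and all elements to the right are > 23.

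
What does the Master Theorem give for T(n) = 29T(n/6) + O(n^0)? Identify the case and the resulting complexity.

Master Theorem for T(n) = 29T(n/6) + O(n^0):

a = 29, b = 6, c = 0
log_b(a) = log_6(29) = 1.8793

Case 1: c = 0 < log_6(29) = 1.8793
T(n) = O(n^(log_6 29))

For T(n) = 29T(n/6) + O(n^0): log_6(29) = 1.8793. This is Case 1 of the Master Theorem (c < log_b(a), work dominated by leaves), giving O(n^(log_6 29)).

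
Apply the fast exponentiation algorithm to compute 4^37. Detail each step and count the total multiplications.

Computing 4^37 by squaring (build up from 4^1; each line after the first costs one multiplication):

4^1 = 4
4^2 = (4^1)^2 = 4^2 = 16
4^4 = (4^2)^2 = 16^2 = 256
4^8 = (4^4)^2 = 256^2 = 65536
4^9 = 4 * 4^8 = 4 * 65536 = 262144
4^18 = (4^9)^2 = 262144^2 = 68719476736
4^36 = (4^18)^2 = 68719476736^2 = 4722366482869645213696
4^37 = 4 * 4^36 = 4 * 4722366482869645213696 = 18889465931478580854784

Result: 18889465931478580854784
Multiplications needed: 7 (7 lines after 4^1)

4^37 = 18889465931478580854784. Using exponentiation by squaring, this requires 7 multiplications. The key idea: if the exponent is even, square the half-power; if odd, multiply by the base once.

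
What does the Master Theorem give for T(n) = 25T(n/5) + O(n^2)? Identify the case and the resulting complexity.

Master Theorem for T(n) = 25T(n/5) + O(n^2):

a = 25, b = 5, c = 2
log_b(a) = log_5(25) = 2.0000

Case 2: c = 2 = log_5(25) = 2.0000
T(n) = O(n^2 log n) = O(n^2 log n)

For T(n) = 25T(n/5) + O(n^2): log_5(25) = 2.0000. This is Case 2 of the Master Theorem (c = log_b(a), equal work at all levels), giving O(n^2 log n).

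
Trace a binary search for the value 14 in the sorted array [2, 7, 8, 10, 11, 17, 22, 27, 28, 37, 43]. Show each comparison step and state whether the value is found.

Binary search for 14 in [2, 7, 8, 10, 11, 17, 22, 27, 28, 37, 43]:

lo=0, hi=10, mid=5, arr[mid]=17 -> 17 > 14, search left half
lo=0, hi=4, mid=2, arr[mid]=8 -> 8 < 14, search right half
lo=3, hi=4, mid=3, arr[mid]=10 -> 10 < 14, search right half
lo=4, hi=4, mid=4, arr[mid]=11 -> 11 < 14, search right half
lo=5 > hi=4, target 14 not found

Binary search determines that 14 is not in the array after 4 comparisons. The search space was exhausted without finding the target.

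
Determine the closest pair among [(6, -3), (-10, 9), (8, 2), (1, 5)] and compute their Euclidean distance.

Computing all pairwise distances among 4 points:

d((6, -3), (-10, 9)) = 20.0
d((6, -3), (8, 2)) = 5.3852 <-- minimum
d((6, -3), (1, 5)) = 9.434
d((-10, 9), (8, 2)) = 19.3132
d((-10, 9), (1, 5)) = 11.7047
d((8, 2), (1, 5)) = 7.6158

Closest pair: (6, -3) and (8, 2) with distance 5.3852

The closest pair is (6, -3) and (8, 2) with Euclidean distance 5.3852. For 4 points, brute-force pairwise comparison is shown above. For large n, the divide-and-conquer algorithm (sort by x, recurse on halves, check the dividing strip) achieves O(n log n).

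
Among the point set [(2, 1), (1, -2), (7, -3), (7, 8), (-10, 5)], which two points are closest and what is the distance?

Computing all pairwise distances among 5 points:

d((2, 1), (1, -2)) = 3.1623 <-- minimum
d((2, 1), (7, -3)) = 6.4031
d((2, 1), (7, 8)) = 8.6023
d((2, 1), (-10, 5)) = 12.6491
d((1, -2), (7, -3)) = 6.0828
d((1, -2), (7, 8)) = 11.6619
d((1, -2), (-10, 5)) = 13.0384
d((7, -3), (7, 8)) = 11.0
d((7, -3), (-10, 5)) = 18.7883
d((7, 8), (-10, 5)) = 17.2627

Closest pair: (2, 1) and (1, -2) with distance 3.1623

The closest pair is (2, 1) and (1, -2) with Euclidean distance 3.1623. For 5 points, brute-force pairwise comparison is shown above. For large n, the divide-and-conquer algorithm (sort by x, recurse on halves, check the dividing strip) achieves O(n log n).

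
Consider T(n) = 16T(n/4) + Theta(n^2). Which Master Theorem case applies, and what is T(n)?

Master Theorem for T(n) = 16T(n/4) + O(n^2):

a = 16, b = 4, c = 2
log_b(a) = log_4(16) = 2.0000

Case 2: c = 2 = log_4(16) = 2.0000
T(n) = O(n^2 log n) = O(n^2 log n)

For T(n) = 16T(n/4) + O(n^2): log_4(16) = 2.0000. This is Case 2 of the Master Theorem (c = log_b(a), equal work at all levels), giving O(n^2 log n).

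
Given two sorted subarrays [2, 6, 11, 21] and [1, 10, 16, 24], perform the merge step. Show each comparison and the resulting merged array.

Merging process:

Compare 2 vs 1: take 1 from right. Merged: [1]
Compare 2 vs 10: take 2 from left. Merged: [1, 2]
Compare 6 vs 10: take 6 from left. Merged: [1, 2, 6]
Compare 11 vs 10: take 10 from right. Merged: [1, 2, 6, 10]
Compare 11 vs 16: take 11 from left. Merged: [1, 2, 6, 10, 11]
Compare 21 vs 16: take 16 from right. Merged: [1, 2, 6, 10, 11, 16]
Compare 21 vs 24: take 21 from left. Merged: [1, 2, 6, 10, 11, 16, 21]
Append remaining from right: [24]. Merged: [1, 2, 6, 10, 11, 16, 21, 24]

Final merged array: [1, 2, 6, 10, 11, 16, 21, 24]
Total comparisons: 7

The merged array is [1, 2, 6, 10, 11, 16, 21, 24], requiring 7 comparisons. The merge step runs in O(n) time where n is the total number of elements.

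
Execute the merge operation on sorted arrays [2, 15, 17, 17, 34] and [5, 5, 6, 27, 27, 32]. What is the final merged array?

Merging process:

Compare 2 vs 5: take 2 from left. Merged: [2]
Compare 15 vs 5: take 5 from right. Merged: [2, 5]
Compare 15 vs 5: take 5 from right. Merged: [2, 5, 5]
Compare 15 vs 6: take 6 from right. Merged: [2, 5, 5, 6]
Compare 15 vs 27: take 15 from left. Merged: [2, 5, 5, 6, 15]
Compare 17 vs 27: take 17 from left. Merged: [2, 5, 5, 6, 15, 17]
Compare 17 vs 27: take 17 from left. Merged: [2, 5, 5, 6, 15, 17, 17]
Compare 34 vs 27: take 27 from right. Merged: [2, 5, 5, 6, 15, 17, 17, 27]
Compare 34 vs 27: take 27 from right. Merged: [2, 5, 5, 6, 15, 17, 17, 27, 27]
Compare 34 vs 32: take 32 from right. Merged: [2, 5, 5, 6, 15, 17, 17, 27, 27, 32]
Append remaining from left: [34]. Merged: [2, 5, 5, 6, 15, 17, 17, 27, 27, 32, 34]

Final merged array: [2, 5, 5, 6, 15, 17, 17, 27, 27, 32, 34]
Total comparisons: 10

The merged array is [2, 5, 5, 6, 15, 17, 17, 27, 27, 32, 34], requiring 10 comparisons. The merge step runs in O(n) time where n is the total number of elements.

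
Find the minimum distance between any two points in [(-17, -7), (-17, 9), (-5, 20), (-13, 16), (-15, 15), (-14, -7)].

Computing all pairwise distances among 6 points:

d((-17, -7), (-17, 9)) = 16.0
d((-17, -7), (-5, 20)) = 29.5466
d((-17, -7), (-13, 16)) = 23.3452
d((-17, -7), (-15, 15)) = 22.0907
d((-17, -7), (-14, -7)) = 3.0
d((-17, 9), (-5, 20)) = 16.2788
d((-17, 9), (-13, 16)) = 8.0623
d((-17, 9), (-15, 15)) = 6.3246
d((-17, 9), (-14, -7)) = 16.2788
d((-5, 20), (-13, 16)) = 8.9443
d((-5, 20), (-15, 15)) = 11.1803
d((-5, 20), (-14, -7)) = 28.4605
d((-13, 16), (-15, 15)) = 2.2361 <-- minimum
d((-13, 16), (-14, -7)) = 23.0217
d((-15, 15), (-14, -7)) = 22.0227

Closest pair: (-13, 16) and (-15, 15) with distance 2.2361

The closest pair is (-13, 16) and (-15, 15) with Euclidean distance 2.2361. For 6 points, brute-force pairwise comparison is shown above. For large n, the divide-and-conquer algorithm (sort by x, recurse on halves, check the dividing strip) achieves O(n log n).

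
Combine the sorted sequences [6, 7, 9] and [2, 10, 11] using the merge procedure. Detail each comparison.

Merging process:

Compare 6 vs 2: take 2 from right. Merged: [2]
Compare 6 vs 10: take 6 from left. Merged: [2, 6]
Compare 7 vs 10: take 7 from left. Merged: [2, 6, 7]
Compare 9 vs 10: take 9 from left. Merged: [2, 6, 7, 9]
Append remaining from right: [10, 11]. Merged: [2, 6, 7, 9, 10, 11]

Final merged array: [2, 6, 7, 9, 10, 11]
Total comparisons: 4

The merged array is [2, 6, 7, 9, 10, 11], requiring 4 comparisons. The merge step runs in O(n) time where n is the total number of elements.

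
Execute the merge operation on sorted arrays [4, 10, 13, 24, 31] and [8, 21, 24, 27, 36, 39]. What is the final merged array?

Merging process:

Compare 4 vs 8: take 4 from left. Merged: [4]
Compare 10 vs 8: take 8 from right. Merged: [4, 8]
Compare 10 vs 21: take 10 from left. Merged: [4, 8, 10]
Compare 13 vs 21: take 13 from left. Merged: [4, 8, 10, 13]
Compare 24 vs 21: take 21 from right. Merged: [4, 8, 10, 13, 21]
Compare 24 vs 24: take 24 from left. Merged: [4, 8, 10, 13, 21, 24]
Compare 31 vs 24: take 24 from right. Merged: [4, 8, 10, 13, 21, 24, 24]
Compare 31 vs 27: take 27 from right. Merged: [4, 8, 10, 13, 21, 24, 24, 27]
Compare 31 vs 36: take 31 from left. Merged: [4, 8, 10, 13, 21, 24, 24, 27, 31]
Append remaining from right: [36, 39]. Merged: [4, 8, 10, 13, 21, 24, 24, 27, 31, 36, 39]

Final merged array: [4, 8, 10, 13, 21, 24, 24, 27, 31, 36, 39]
Total comparisons: 9

The merged array is [4, 8, 10, 13, 21, 24, 24, 27, 31, 36, 39], requiring 9 comparisons. The merge step runs in O(n) time where n is the total number of elements.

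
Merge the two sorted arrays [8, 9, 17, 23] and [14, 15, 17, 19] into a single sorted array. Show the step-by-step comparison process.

Merging process:

Compare 8 vs 14: take 8 from left. Merged: [8]
Compare 9 vs 14: take 9 from left. Merged: [8, 9]
Compare 17 vs 14: take 14 from right. Merged: [8, 9, 14]
Compare 17 vs 15: take 15 from right. Merged: [8, 9, 14, 15]
Compare 17 vs 17: take 17 from left. Merged: [8, 9, 14, 15, 17]
Compare 23 vs 17: take 17 from right. Merged: [8, 9, 14, 15, 17, 17]
Compare 23 vs 19: take 19 from right. Merged: [8, 9, 14, 15, 17, 17, 19]
Append remaining from left: [23]. Merged: [8, 9, 14, 15, 17, 17, 19, 23]

Final merged array: [8, 9, 14, 15, 17, 17, 19, 23]
Total comparisons: 7

The merged array is [8, 9, 14, 15, 17, 17, 19, 23], requiring 7 comparisons. The merge step runs in O(n) time where n is the total number of elements.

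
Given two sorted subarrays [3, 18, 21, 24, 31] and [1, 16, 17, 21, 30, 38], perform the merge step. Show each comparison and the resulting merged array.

Merging process:

Compare 3 vs 1: take 1 from right. Merged: [1]
Compare 3 vs 16: take 3 from left. Merged: [1, 3]
Compare 18 vs 16: take 16 from right. Merged: [1, 3, 16]
Compare 18 vs 17: take 17 from right. Merged: [1, 3, 16, 17]
Compare 18 vs 21: take 18 from left. Merged: [1, 3, 16, 17, 18]
Compare 21 vs 21: take 21 from left. Merged: [1, 3, 16, 17, 18, 21]
Compare 24 vs 21: take 21 from right. Merged: [1, 3, 16, 17, 18, 21, 21]
Compare 24 vs 30: take 24 from left. Merged: [1, 3, 16, 17, 18, 21, 21, 24]
Compare 31 vs 30: take 30 from right. Merged: [1, 3, 16, 17, 18, 21, 21, 24, 30]
Compare 31 vs 38: take 31 from left. Merged: [1, 3, 16, 17, 18, 21, 21, 24, 30, 31]
Append remaining from right: [38]. Merged: [1, 3, 16, 17, 18, 21, 21, 24, 30, 31, 38]

Final merged array: [1, 3, 16, 17, 18, 21, 21, 24, 30, 31, 38]
Total comparisons: 10

The merged array is [1, 3, 16, 17, 18, 21, 21, 24, 30, 31, 38], requiring 10 comparisons. The merge step runs in O(n) time where n is the total number of elements.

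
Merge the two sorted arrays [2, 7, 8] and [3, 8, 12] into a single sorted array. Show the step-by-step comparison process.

Merging process:

Compare 2 vs 3: take 2 from left. Merged: [2]
Compare 7 vs 3: take 3 from right. Merged: [2, 3]
Compare 7 vs 8: take 7 from left. Merged: [2, 3, 7]
Compare 8 vs 8: take 8 from left. Merged: [2, 3, 7, 8]
Append remaining from right: [8, 12]. Merged: [2, 3, 7, 8, 8, 12]

Final merged array: [2, 3, 7, 8, 8, 12]
Total comparisons: 4

The merged array is [2, 3, 7, 8, 8, 12], requiring 4 comparisons. The merge step runs in O(n) time where n is the total number of elements.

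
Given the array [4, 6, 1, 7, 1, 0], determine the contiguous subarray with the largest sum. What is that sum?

Using Kadane's algorithm on [4, 6, 1, 7, 1, 0]:

Scanning through the array:
Position 1 (value 6): max_ending_here = 10, max_so_far = 10
Position 2 (value 1): max_ending_here = 11, max_so_far = 11
Position 3 (value 7): max_ending_here = 18, max_so_far = 18
Position 4 (value 1): max_ending_here = 19, max_so_far = 19
Position 5 (value 0): max_ending_here = 19, max_so_far = 19

Maximum subarray: [4, 6, 1, 7, 1]
Maximum sum: 19

The maximum subarray is [4, 6, 1, 7, 1] with sum 19. This subarray runs from index 0 to index 4.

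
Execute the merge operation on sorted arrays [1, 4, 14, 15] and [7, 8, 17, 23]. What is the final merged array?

Merging process:

Compare 1 vs 7: take 1 from left. Merged: [1]
Compare 4 vs 7: take 4 from left. Merged: [1, 4]
Compare 14 vs 7: take 7 from right. Merged: [1, 4, 7]
Compare 14 vs 8: take 8 from right. Merged: [1, 4, 7, 8]
Compare 14 vs 17: take 14 from left. Merged: [1, 4, 7, 8, 14]
Compare 15 vs 17: take 15 from left. Merged: [1, 4, 7, 8, 14, 15]
Append remaining from right: [17, 23]. Merged: [1, 4, 7, 8, 14, 15, 17, 23]

Final merged array: [1, 4, 7, 8, 14, 15, 17, 23]
Total comparisons: 6

The merged array is [1, 4, 7, 8, 14, 15, 17, 23], requiring 6 comparisons. The merge step runs in O(n) time where n is the total number of elements.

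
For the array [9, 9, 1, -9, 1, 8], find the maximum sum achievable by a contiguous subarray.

Using Kadane's algorithm on [9, 9, 1, -9, 1, 8]:

Scanning through the array:
Position 1 (value 9): max_ending_here = 18, max_so_far = 18
Position 2 (value 1): max_ending_here = 19, max_so_far = 19
Position 3 (value -9): max_ending_here = 10, max_so_far = 19
Position 4 (value 1): max_ending_here = 11, max_so_far = 19
Position 5 (value 8): max_ending_here = 19, max_so_far = 19

Maximum subarray: [9, 9, 1]
Maximum sum: 19

The maximum subarray is [9, 9, 1] with sum 19. This subarray runs from index 0 to index 2.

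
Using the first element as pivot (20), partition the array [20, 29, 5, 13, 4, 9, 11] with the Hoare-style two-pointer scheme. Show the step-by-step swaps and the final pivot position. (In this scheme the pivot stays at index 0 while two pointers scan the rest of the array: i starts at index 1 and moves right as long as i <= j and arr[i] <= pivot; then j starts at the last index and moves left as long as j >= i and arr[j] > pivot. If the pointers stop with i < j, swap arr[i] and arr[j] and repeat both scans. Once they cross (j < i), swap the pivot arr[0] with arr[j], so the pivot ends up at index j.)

Hoare-style two-pointer partition with pivot = 20:

Initial array: [20, 29, 5, 13, 4, 9, 11]

Pointers start at i = 1, j = 6.
i stops at index 1 (arr[1]=29 > 20), j stops at index 6 (arr[6]=11 <= 20): swap arr[1] and arr[6], array becomes [20, 11, 5, 13, 4, 9, 29]
i ends at 6, j ends at 5: the pointers have crossed (j < i), so scanning stops.

Swap pivot arr[0] with arr[5] to place pivot at position 5: [9, 11, 5, 13, 4, 20, 29]
Pivot position: 5

After partitioning with pivot 20, the array becomes [9, 11, 5, 13, 4, 20, 29]. The pivot is placed at index 5. All elements to the left of the pivot are <= 20, and all elements to the right are > 20.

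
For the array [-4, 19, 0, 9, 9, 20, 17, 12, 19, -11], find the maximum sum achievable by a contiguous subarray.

Using Kadane's algorithm on [-4, 19, 0, 9, 9, 20, 17, 12, 19, -11]:

Scanning through the array:
Position 1 (value 19): max_ending_here = 19, max_so_far = 19
Position 2 (value 0): max_ending_here = 19, max_so_far = 19
Position 3 (value 9): max_ending_here = 28, max_so_far = 28
Position 4 (value 9): max_ending_here = 37, max_so_far = 37
Position 5 (value 20): max_ending_here = 57, max_so_far = 57
Position 6 (value 17): max_ending_here = 74, max_so_far = 74
Position 7 (value 12): max_ending_here = 86, max_so_far = 86
Position 8 (value 19): max_ending_here = 105, max_so_far = 105
Position 9 (value -11): max_ending_here = 94, max_so_far = 105

Maximum subarray: [19, 0, 9, 9, 20, 17, 12, 19]
Maximum sum: 105

The maximum subarray is [19, 0, 9, 9, 20, 17, 12, 19] with sum 105. This subarray runs from index 1 to index 8.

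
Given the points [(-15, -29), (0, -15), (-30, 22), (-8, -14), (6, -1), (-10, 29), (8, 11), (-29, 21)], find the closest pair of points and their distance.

Computing all pairwise distances among 8 points:

d((-15, -29), (0, -15)) = 20.5183
d((-15, -29), (-30, 22)) = 53.1601
d((-15, -29), (-8, -14)) = 16.5529
d((-15, -29), (6, -1)) = 35.0
d((-15, -29), (-10, 29)) = 58.2151
d((-15, -29), (8, 11)) = 46.1411
d((-15, -29), (-29, 21)) = 51.923
d((0, -15), (-30, 22)) = 47.634
d((0, -15), (-8, -14)) = 8.0623
d((0, -15), (6, -1)) = 15.2315
d((0, -15), (-10, 29)) = 45.1221
d((0, -15), (8, 11)) = 27.2029
d((0, -15), (-29, 21)) = 46.2277
d((-30, 22), (-8, -14)) = 42.19
d((-30, 22), (6, -1)) = 42.72
d((-30, 22), (-10, 29)) = 21.1896
d((-30, 22), (8, 11)) = 39.5601
d((-30, 22), (-29, 21)) = 1.4142 <-- minimum
d((-8, -14), (6, -1)) = 19.105
d((-8, -14), (-10, 29)) = 43.0465
d((-8, -14), (8, 11)) = 29.6816
d((-8, -14), (-29, 21)) = 40.8167
d((6, -1), (-10, 29)) = 34.0
d((6, -1), (8, 11)) = 12.1655
d((6, -1), (-29, 21)) = 41.3401
d((-10, 29), (8, 11)) = 25.4558
d((-10, 29), (-29, 21)) = 20.6155
d((8, 11), (-29, 21)) = 38.3275

Closest pair: (-30, 22) and (-29, 21) with distance 1.4142

The closest pair is (-30, 22) and (-29, 21) with Euclidean distance 1.4142. For 8 points, brute-force pairwise comparison is shown above. For large n, the divide-and-conquer algorithm (sort by x, recurse on halves, check the dividing strip) achieves O(n log n).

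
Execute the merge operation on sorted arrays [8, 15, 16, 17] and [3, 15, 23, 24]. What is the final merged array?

Merging process:

Compare 8 vs 3: take 3 from right. Merged: [3]
Compare 8 vs 15: take 8 from left. Merged: [3, 8]
Compare 15 vs 15: take 15 from left. Merged: [3, 8, 15]
Compare 16 vs 15: take 15 from right. Merged: [3, 8, 15, 15]
Compare 16 vs 23: take 16 from left. Merged: [3, 8, 15, 15, 16]
Compare 17 vs 23: take 17 from left. Merged: [3, 8, 15, 15, 16, 17]
Append remaining from right: [23, 24]. Merged: [3, 8, 15, 15, 16, 17, 23, 24]

Final merged array: [3, 8, 15, 15, 16, 17, 23, 24]
Total comparisons: 6

The merged array is [3, 8, 15, 15, 16, 17, 23, 24], requiring 6 comparisons. The merge step runs in O(n) time where n is the total number of elements.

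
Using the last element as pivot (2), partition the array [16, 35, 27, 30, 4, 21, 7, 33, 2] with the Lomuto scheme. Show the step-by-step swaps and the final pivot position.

Lomuto partition with pivot = 2:

Initial array: [16, 35, 27, 30, 4, 21, 7, 33, 2]

arr[0]=16 > 2: no swap
arr[1]=35 > 2: no swap
arr[2]=27 > 2: no swap
arr[3]=30 > 2: no swap
arr[4]=4 > 2: no swap
arr[5]=21 > 2: no swap
arr[6]=7 > 2: no swap
arr[7]=33 > 2: no swap

Place pivot at position 0: [2, 35, 27, 30, 4, 21, 7, 33, 16]
Pivot position: 0

After partitioning with pivot 2, the array becomes [2, 35, 27, 30, 4, 21, 7, 33, 16]. The pivot is placed at index 0. All elements to the left of the pivot are <= 2, and all elements to the right are > 2.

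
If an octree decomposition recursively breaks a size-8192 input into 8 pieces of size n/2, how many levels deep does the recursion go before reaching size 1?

For divide and conquer with division factor 2:

Problem sizes at each level:
Level 0: 8192
Level 1: 4096
Level 2: 2048
Level 3: 1024
Level 4: 512
Level 5: 256
Level 6: 128
Level 7: 64
Level 8: 32
Level 9: 16
Level 10: 8
Level 11: 4
Level 12: 2
Level 13: 1

The root is level 0 and the size-1 base case is level 13 (the tree spans levels 0 through 13, i.e. 14 levels counting the root), so the depth is the number of divisions: log_2(8192) = 13

The recursion tree depth is log_2(8192) = 13. At each level, the problem size is divided by 2, so it takes 13 divisions to reduce to a base case of size 1. The algorithm makes 8 recursive calls at each level.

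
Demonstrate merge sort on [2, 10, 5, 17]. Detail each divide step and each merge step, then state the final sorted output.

Merge sort trace:

Split: [2, 10, 5, 17] -> [2, 10] and [5, 17]
  Split: [2, 10] -> [2] and [10]
  Merge: [2] + [10] -> [2, 10]
  Split: [5, 17] -> [5] and [17]
  Merge: [5] + [17] -> [5, 17]
Merge: [2, 10] + [5, 17] -> [2, 5, 10, 17]

Final sorted array: [2, 5, 10, 17]

The merge sort proceeds by recursively splitting the array and merging sorted halves.
After all merges, the sorted array is [2, 5, 10, 17].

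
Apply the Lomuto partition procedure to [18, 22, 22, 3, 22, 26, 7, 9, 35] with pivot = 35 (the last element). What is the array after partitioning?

Lomuto partition with pivot = 35:

Initial array: [18, 22, 22, 3, 22, 26, 7, 9, 35]

arr[0]=18 <= 35: swap with position 0, array becomes [18, 22, 22, 3, 22, 26, 7, 9, 35]
arr[1]=22 <= 35: swap with position 1, array becomes [18, 22, 22, 3, 22, 26, 7, 9, 35]
arr[2]=22 <= 35: swap with position 2, array becomes [18, 22, 22, 3, 22, 26, 7, 9, 35]
arr[3]=3 <= 35: swap with position 3, array becomes [18, 22, 22, 3, 22, 26, 7, 9, 35]
arr[4]=22 <= 35: swap with position 4, array becomes [18, 22, 22, 3, 22, 26, 7, 9, 35]
arr[5]=26 <= 35: swap with position 5, array becomes [18, 22, 22, 3, 22, 26, 7, 9, 35]
arr[6]=7 <= 35: swap with position 6, array becomes [18, 22, 22, 3, 22, 26, 7, 9, 35]
arr[7]=9 <= 35: swap with position 7, array becomes [18, 22, 22, 3, 22, 26, 7, 9, 35]

Place pivot at position 8: [18, 22, 22, 3, 22, 26, 7, 9, 35]
Pivot position: 8

After partitioning with pivot 35, the array becomes [18, 22, 22, 3, 22, 26, 7, 9, 35]. The pivot is placed at index 8. All elements to the left of the pivot are <= 35, and all elements to the right are > 35.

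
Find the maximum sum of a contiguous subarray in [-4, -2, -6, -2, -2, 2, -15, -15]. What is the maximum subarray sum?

Using Kadane's algorithm on [-4, -2, -6, -2, -2, 2, -15, -15]:

Scanning through the array:
Position 1 (value -2): max_ending_here = -2, max_so_far = -2
Position 2 (value -6): max_ending_here = -6, max_so_far = -2
Position 3 (value -2): max_ending_here = -2, max_so_far = -2
Position 4 (value -2): max_ending_here = -2, max_so_far = -2
Position 5 (value 2): max_ending_here = 2, max_so_far = 2
Position 6 (value -15): max_ending_here = -13, max_so_far = 2
Position 7 (value -15): max_ending_here = -15, max_so_far = 2

Maximum subarray: [2]
Maximum sum: 2

The maximum subarray is [2] with sum 2. This subarray runs from index 5 to index 5.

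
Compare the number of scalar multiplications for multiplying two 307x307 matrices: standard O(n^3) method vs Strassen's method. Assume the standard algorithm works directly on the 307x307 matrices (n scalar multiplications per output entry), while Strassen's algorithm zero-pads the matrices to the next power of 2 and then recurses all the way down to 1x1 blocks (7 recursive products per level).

Matrix multiplication for 307x307 matrices:

Strassen's algorithm requires power-of-2 dimensions. Pad 307x307 to 512x512 (next power of 2).

Standard algorithm: 307^3 = 28934443 multiplications
Strassen's algorithm: 7^(log2(512)) = 7^9 = 40353607 multiplications
Difference: 28934443 - 40353607 = -11419164 (Strassen uses MORE here due to padding overhead — for small or just-over-power-of-2 n, padding can outweigh the per-level savings)

Standard: 28934443 multiplications (307^3). Strassen: 40353607 multiplications (7^9, after padding to 512x512). Strassen reduces 8 recursive multiplications to 7 at each level.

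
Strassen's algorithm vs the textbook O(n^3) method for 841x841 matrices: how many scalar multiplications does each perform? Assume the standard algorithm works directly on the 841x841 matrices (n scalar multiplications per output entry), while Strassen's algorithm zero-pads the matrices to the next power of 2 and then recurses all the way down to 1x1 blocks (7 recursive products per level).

Matrix multiplication for 841x841 matrices:

Strassen's algorithm requires power-of-2 dimensions. Pad 841x841 to 1024x1024 (next power of 2).

Standard algorithm: 841^3 = 594823321 multiplications
Strassen's algorithm: 7^(log2(1024)) = 7^10 = 282475249 multiplications
Savings: 594823321 - 282475249 = 312348072 multiplications

Standard: 594823321 multiplications (841^3). Strassen: 282475249 multiplications (7^10, after padding to 1024x1024). Strassen reduces 8 recursive multiplications to 7 at each level.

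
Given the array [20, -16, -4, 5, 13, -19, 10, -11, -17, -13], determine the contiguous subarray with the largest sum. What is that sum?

Using Kadane's algorithm on [20, -16, -4, 5, 13, -19, 10, -11, -17, -13]:

Scanning through the array:
Position 1 (value -16): max_ending_here = 4, max_so_far = 20
Position 2 (value -4): max_ending_here = 0, max_so_far = 20
Position 3 (value 5): max_ending_here = 5, max_so_far = 20
Position 4 (value 13): max_ending_here = 18, max_so_far = 20
Position 5 (value -19): max_ending_here = -1, max_so_far = 20
Position 6 (value 10): max_ending_here = 10, max_so_far = 20
Position 7 (value -11): max_ending_here = -1, max_so_far = 20
Position 8 (value -17): max_ending_here = -17, max_so_far = 20
Position 9 (value -13): max_ending_here = -13, max_so_far = 20

Maximum subarray: [20]
Maximum sum: 20

The maximum subarray is [20] with sum 20. This subarray runs from index 0 to index 0.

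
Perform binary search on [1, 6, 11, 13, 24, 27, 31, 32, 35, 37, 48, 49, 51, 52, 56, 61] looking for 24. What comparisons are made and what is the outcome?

Binary search for 24 in [1, 6, 11, 13, 24, 27, 31, 32, 35, 37, 48, 49, 51, 52, 56, 61]:

lo=0, hi=15, mid=7, arr[mid]=32 -> 32 > 24, search left half
lo=0, hi=6, mid=3, arr[mid]=13 -> 13 < 24, search right half
lo=4, hi=6, mid=5, arr[mid]=27 -> 27 > 24, search left half
lo=4, hi=4, mid=4, arr[mid]=24 -> Found target at index 4!

Binary search finds 24 at index 4 after 4 comparisons. The search repeatedly halves the search space by comparing with the middle element.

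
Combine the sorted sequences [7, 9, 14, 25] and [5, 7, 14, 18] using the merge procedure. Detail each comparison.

Merging process:

Compare 7 vs 5: take 5 from right. Merged: [5]
Compare 7 vs 7: take 7 from left. Merged: [5, 7]
Compare 9 vs 7: take 7 from right. Merged: [5, 7, 7]
Compare 9 vs 14: take 9 from left. Merged: [5, 7, 7, 9]
Compare 14 vs 14: take 14 from left. Merged: [5, 7, 7, 9, 14]
Compare 25 vs 14: take 14 from right. Merged: [5, 7, 7, 9, 14, 14]
Compare 25 vs 18: take 18 from right. Merged: [5, 7, 7, 9, 14, 14, 18]
Append remaining from left: [25]. Merged: [5, 7, 7, 9, 14, 14, 18, 25]

Final merged array: [5, 7, 7, 9, 14, 14, 18, 25]
Total comparisons: 7

The merged array is [5, 7, 7, 9, 14, 14, 18, 25], requiring 7 comparisons. The merge step runs in O(n) time where n is the total number of elements.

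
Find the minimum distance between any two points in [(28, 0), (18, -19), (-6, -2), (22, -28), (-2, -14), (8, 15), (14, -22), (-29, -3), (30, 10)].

Computing all pairwise distances among 9 points:

d((28, 0), (18, -19)) = 21.4709
d((28, 0), (-6, -2)) = 34.0588
d((28, 0), (22, -28)) = 28.6356
d((28, 0), (-2, -14)) = 33.1059
d((28, 0), (8, 15)) = 25.0
d((28, 0), (14, -22)) = 26.0768
d((28, 0), (-29, -3)) = 57.0789
d((28, 0), (30, 10)) = 10.198
d((18, -19), (-6, -2)) = 29.4109
d((18, -19), (22, -28)) = 9.8489
d((18, -19), (-2, -14)) = 20.6155
d((18, -19), (8, 15)) = 35.4401
d((18, -19), (14, -22)) = 5.0 <-- minimum
d((18, -19), (-29, -3)) = 49.6488
d((18, -19), (30, 10)) = 31.3847
d((-6, -2), (22, -28)) = 38.2099
d((-6, -2), (-2, -14)) = 12.6491
d((-6, -2), (8, 15)) = 22.0227
d((-6, -2), (14, -22)) = 28.2843
d((-6, -2), (-29, -3)) = 23.0217
d((-6, -2), (30, 10)) = 37.9473
d((22, -28), (-2, -14)) = 27.7849
d((22, -28), (8, 15)) = 45.2217
d((22, -28), (14, -22)) = 10.0
d((22, -28), (-29, -3)) = 56.7979
d((22, -28), (30, 10)) = 38.833
d((-2, -14), (8, 15)) = 30.6757
d((-2, -14), (14, -22)) = 17.8885
d((-2, -14), (-29, -3)) = 29.1548
d((-2, -14), (30, 10)) = 40.0
d((8, 15), (14, -22)) = 37.4833
d((8, 15), (-29, -3)) = 41.1461
d((8, 15), (30, 10)) = 22.561
d((14, -22), (-29, -3)) = 47.0106
d((14, -22), (30, 10)) = 35.7771
d((-29, -3), (30, 10)) = 60.4152

Closest pair: (18, -19) and (14, -22) with distance 5.0

The closest pair is (18, -19) and (14, -22) with Euclidean distance 5.0. For 9 points, brute-force pairwise comparison is shown above. For large n, the divide-and-conquer algorithm (sort by x, recurse on halves, check the dividing strip) achieves O(n log n).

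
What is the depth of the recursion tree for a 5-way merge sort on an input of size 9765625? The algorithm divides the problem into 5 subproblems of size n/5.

For divide and conquer with division factor 5:

Problem sizes at each level:
Level 0: 9765625
Level 1: 1953125
Level 2: 390625
Level 3: 78125
Level 4: 15625
Level 5: 3125
Level 6: 625
Level 7: 125
Level 8: 25
Level 9: 5
Level 10: 1

The root is level 0 and the size-1 base case is level 10 (the tree spans levels 0 through 10, i.e. 11 levels counting the root), so the depth is the number of divisions: log_5(9765625) = 10

The recursion tree depth is log_5(9765625) = 10. At each level, the problem size is divided by 5, so it takes 10 divisions to reduce to a base case of size 1. The algorithm makes 5 recursive calls at each level.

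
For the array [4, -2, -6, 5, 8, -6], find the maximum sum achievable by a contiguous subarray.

Using Kadane's algorithm on [4, -2, -6, 5, 8, -6]:

Scanning through the array:
Position 1 (value -2): max_ending_here = 2, max_so_far = 4
Position 2 (value -6): max_ending_here = -4, max_so_far = 4
Position 3 (value 5): max_ending_here = 5, max_so_far = 5
Position 4 (value 8): max_ending_here = 13, max_so_far = 13
Position 5 (value -6): max_ending_here = 7, max_so_far = 13

Maximum subarray: [5, 8]
Maximum sum: 13

The maximum subarray is [5, 8] with sum 13. This subarray runs from index 3 to index 4.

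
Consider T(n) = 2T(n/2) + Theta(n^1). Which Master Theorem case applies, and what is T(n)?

Master Theorem for T(n) = 2T(n/2) + O(n^1):

a = 2, b = 2, c = 1
log_b(a) = log_2(2) = 1.0000

Case 2: c = 1 = log_2(2) = 1.0000
T(n) = O(n^1 log n) = O(n log n)

For T(n) = 2T(n/2) + O(n^1): log_2(2) = 1.0000. This is Case 2 of the Master Theorem (c = log_b(a), equal work at all levels), giving O(n log n).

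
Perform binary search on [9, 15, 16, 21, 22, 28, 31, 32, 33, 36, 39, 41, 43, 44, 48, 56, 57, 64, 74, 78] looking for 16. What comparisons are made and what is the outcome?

Binary search for 16 in [9, 15, 16, 21, 22, 28, 31, 32, 33, 36, 39, 41, 43, 44, 48, 56, 57, 64, 74, 78]:

lo=0, hi=19, mid=9, arr[mid]=36 -> 36 > 16, search left half
lo=0, hi=8, mid=4, arr[mid]=22 -> 22 > 16, search left half
lo=0, hi=3, mid=1, arr[mid]=15 -> 15 < 16, search right half
lo=2, hi=3, mid=2, arr[mid]=16 -> Found target at index 2!

Binary search finds 16 at index 2 after 4 comparisons. The search repeatedly halves the search space by comparing with the middle element.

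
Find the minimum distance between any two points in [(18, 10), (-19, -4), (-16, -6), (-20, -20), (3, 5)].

Computing all pairwise distances among 5 points:

d((18, 10), (-19, -4)) = 39.5601
d((18, 10), (-16, -6)) = 37.5766
d((18, 10), (-20, -20)) = 48.4149
d((18, 10), (3, 5)) = 15.8114
d((-19, -4), (-16, -6)) = 3.6056 <-- minimum
d((-19, -4), (-20, -20)) = 16.0312
d((-19, -4), (3, 5)) = 23.7697
d((-16, -6), (-20, -20)) = 14.5602
d((-16, -6), (3, 5)) = 21.9545
d((-20, -20), (3, 5)) = 33.9706

Closest pair: (-19, -4) and (-16, -6) with distance 3.6056

The closest pair is (-19, -4) and (-16, -6) with Euclidean distance 3.6056. For 5 points, brute-force pairwise comparison is shown above. For large n, the divide-and-conquer algorithm (sort by x, recurse on halves, check the dividing strip) achieves O(n log n).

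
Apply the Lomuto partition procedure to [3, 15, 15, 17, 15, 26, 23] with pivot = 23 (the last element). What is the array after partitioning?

Lomuto partition with pivot = 23:

Initial array: [3, 15, 15, 17, 15, 26, 23]

arr[0]=3 <= 23: swap with position 0, array becomes [3, 15, 15, 17, 15, 26, 23]
arr[1]=15 <= 23: swap with position 1, array becomes [3, 15, 15, 17, 15, 26, 23]
arr[2]=15 <= 23: swap with position 2, array becomes [3, 15, 15, 17, 15, 26, 23]
arr[3]=17 <= 23: swap with position 3, array becomes [3, 15, 15, 17, 15, 26, 23]
arr[4]=15 <= 23: swap with position 4, array becomes [3, 15, 15, 17, 15, 26, 23]
arr[5]=26 > 23: no swap

Place pivot at position 5: [3, 15, 15, 17, 15, 23, 26]
Pivot position: 5

After partitioning with pivot 23, the array becomes [3, 15, 15, 17, 15, 23, 26]. The pivot is placed at index 5. All elements to the left of the pivot are <= 23, and all elements to the right are > 23.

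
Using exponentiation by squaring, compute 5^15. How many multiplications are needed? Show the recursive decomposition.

Computing 5^15 by squaring (build up from 5^1; each line after the first costs one multiplication):

5^1 = 5
5^2 = (5^1)^2 = 5^2 = 25
5^3 = 5 * 5^2 = 5 * 25 = 125
5^6 = (5^3)^2 = 125^2 = 15625
5^7 = 5 * 5^6 = 5 * 15625 = 78125
5^14 = (5^7)^2 = 78125^2 = 6103515625
5^15 = 5 * 5^14 = 5 * 6103515625 = 30517578125

Result: 30517578125
Multiplications needed: 6 (6 lines after 5^1)

5^15 = 30517578125. Using exponentiation by squaring, this requires 6 multiplications. The key idea: if the exponent is even, square the half-power; if odd, multiply by the base once.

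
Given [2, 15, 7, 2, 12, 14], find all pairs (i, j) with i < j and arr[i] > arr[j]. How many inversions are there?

Finding inversions in [2, 15, 7, 2, 12, 14]:

(1, 2): arr[1]=15 > arr[2]=7
(1, 3): arr[1]=15 > arr[3]=2
(1, 4): arr[1]=15 > arr[4]=12
(1, 5): arr[1]=15 > arr[5]=14
(2, 3): arr[2]=7 > arr[3]=2

Total inversions: 5

The array has 5 inversion(s): (1,2), (1,3), (1,4), (1,5), (2,3). Each pair (i,j) satisfies i < j and arr[i] > arr[j].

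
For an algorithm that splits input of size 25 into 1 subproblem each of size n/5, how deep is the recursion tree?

For divide and conquer with division factor 5:

Problem sizes at each level:
Level 0: 25
Level 1: 5
Level 2: 1

The root is level 0 and the size-1 base case is level 2 (the tree spans levels 0 through 2, i.e. 3 levels counting the root), so the depth is the number of divisions: log_5(25) = 2

The recursion tree depth is log_5(25) = 2. At each level, the problem size is divided by 5, so it takes 2 divisions to reduce to a base case of size 1. The algorithm makes 1 recursive call at each level.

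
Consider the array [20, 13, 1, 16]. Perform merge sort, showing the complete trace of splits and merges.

Merge sort trace:

Split: [20, 13, 1, 16] -> [20, 13] and [1, 16]
  Split: [20, 13] -> [20] and [13]
  Merge: [20] + [13] -> [13, 20]
  Split: [1, 16] -> [1] and [16]
  Merge: [1] + [16] -> [1, 16]
Merge: [13, 20] + [1, 16] -> [1, 13, 16, 20]

Final sorted array: [1, 13, 16, 20]

The merge sort proceeds by recursively splitting the array and merging sorted halves.
After all merges, the sorted array is [1, 13, 16, 20].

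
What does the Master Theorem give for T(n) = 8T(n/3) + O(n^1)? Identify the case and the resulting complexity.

Master Theorem for T(n) = 8T(n/3) + O(n^1):

a = 8, b = 3, c = 1
log_b(a) = log_3(8) = 1.8928

Case 1: c = 1 < log_3(8) = 1.8928
T(n) = O(n^(log_3 8))

For T(n) = 8T(n/3) + O(n^1): log_3(8) = 1.8928. This is Case 1 of the Master Theorem (c < log_b(a), work dominated by leaves), giving O(n^(log_3 8)).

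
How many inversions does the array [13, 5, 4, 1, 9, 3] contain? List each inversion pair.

Finding inversions in [13, 5, 4, 1, 9, 3]:

(0, 1): arr[0]=13 > arr[1]=5
(0, 2): arr[0]=13 > arr[2]=4
(0, 3): arr[0]=13 > arr[3]=1
(0, 4): arr[0]=13 > arr[4]=9
(0, 5): arr[0]=13 > arr[5]=3
(1, 2): arr[1]=5 > arr[2]=4
(1, 3): arr[1]=5 > arr[3]=1
(1, 5): arr[1]=5 > arr[5]=3
(2, 3): arr[2]=4 > arr[3]=1
(2, 5): arr[2]=4 > arr[5]=3
(4, 5): arr[4]=9 > arr[5]=3

Total inversions: 11

The array has 11 inversion(s): (0,1), (0,2), (0,3), (0,4), (0,5), (1,2), (1,3), (1,5), (2,3), (2,5), (4,5). Each pair (i,j) satisfies i < j and arr[i] > arr[j].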